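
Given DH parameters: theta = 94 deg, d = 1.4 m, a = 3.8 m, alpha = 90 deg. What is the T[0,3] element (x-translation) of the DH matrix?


T[0,3] = a * cos(theta)
= 3.8 * cos(94 deg)
= 3.8 * -0.0698
= -0.2651


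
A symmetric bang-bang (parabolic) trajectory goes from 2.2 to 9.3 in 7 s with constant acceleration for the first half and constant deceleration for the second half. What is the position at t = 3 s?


Symmetric rest-to-rest: each phase covers (pf-p0)/2 in time T/2. 0.5*a*(T/2)^2 = (pf-p0)/2 => a = 4*(pf-p0)/T^2
a = 4*(9.3-2.2)/7^2 = 0.5796
t = 3 is in the acceleration phase (t <= T/2).
p = p0 + 0.5*a*t^2 = 2.2 + 0.5*0.5796*3^2
= 4.8082


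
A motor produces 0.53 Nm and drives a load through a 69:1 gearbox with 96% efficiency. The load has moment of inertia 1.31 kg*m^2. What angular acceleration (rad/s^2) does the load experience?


tau_out = tau_motor * N * eta
= 0.53 * 69 * 0.96 = 35.1072 Nm
alpha = tau_out / I = 35.1072 / 1.31
= 26.7994 rad/s^2


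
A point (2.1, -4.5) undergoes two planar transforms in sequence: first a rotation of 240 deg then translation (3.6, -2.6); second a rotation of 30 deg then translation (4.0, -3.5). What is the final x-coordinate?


After transform 1:
x1 = cos(240)*2.1 - sin(240)*-4.5 + 3.6 = -1.3471
y1 = sin(240)*2.1 + cos(240)*-4.5 + -2.6 = -2.1687
After transform 2:
x2 = cos(30)*-1.3471 - sin(30)*-2.1687 + 4.0
= 3.9177


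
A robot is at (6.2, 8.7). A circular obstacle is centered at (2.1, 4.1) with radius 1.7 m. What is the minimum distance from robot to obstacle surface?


center_dist = sqrt((6.2-2.1)^2 + (8.7-4.1)^2)
= sqrt(16.81 + 21.16)
= 6.162
min_dist = center_dist - radius = 6.162 - 1.7 = 4.462 m


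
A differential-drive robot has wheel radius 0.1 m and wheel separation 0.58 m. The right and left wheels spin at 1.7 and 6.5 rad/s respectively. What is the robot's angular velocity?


vR = r*wR = 0.1*1.7 = 0.17 m/s
vL = r*wL = 0.1*6.5 = 0.65 m/s
v = (vR+vL)/2 = 0.41 m/s
omega = (vR-vL)/L = -0.8276 rad/s
angular velocity = -0.8276 rad/s


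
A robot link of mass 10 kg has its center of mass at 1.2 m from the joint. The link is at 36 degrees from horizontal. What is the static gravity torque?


tau = m*g*L*cos(angle)
= 10 * 9.81 * 1.2 * cos(36 deg)
= 10 * 9.81 * 1.2 * 0.809
= 95.2375 Nm


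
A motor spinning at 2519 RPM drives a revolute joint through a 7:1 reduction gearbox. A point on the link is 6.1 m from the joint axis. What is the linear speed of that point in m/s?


omega_motor = 2519 * 2*pi/60 = 263.7891 rad/s
omega_joint = omega_motor / 7 = 37.6842 rad/s
v = omega_joint * r = 37.6842 * 6.1
= 229.8733 m/s


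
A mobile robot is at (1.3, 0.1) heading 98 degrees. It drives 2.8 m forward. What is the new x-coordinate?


x_new = x0 + d*cos(theta)
= 1.3 + 2.8*cos(98)
= 1.3 + -0.3897
= 0.9103


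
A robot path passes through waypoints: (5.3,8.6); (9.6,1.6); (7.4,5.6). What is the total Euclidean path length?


Segment lengths:
  seg1 = sqrt((4.3)^2 + (-7.0)^2) = 8.2152
  seg2 = sqrt((-2.2)^2 + (4.0)^2) = 4.5651
Total = 12.7803


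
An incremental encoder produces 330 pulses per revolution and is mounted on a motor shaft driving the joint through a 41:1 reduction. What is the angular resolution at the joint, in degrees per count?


counts per rev = 330
effective counts at joint = 330 * 41 = 13530
resolution = 360 / 13530
= 0.0266 deg/count


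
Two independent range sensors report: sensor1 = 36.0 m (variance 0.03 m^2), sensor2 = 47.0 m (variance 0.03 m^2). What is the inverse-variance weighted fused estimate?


w1 = (1/var1) / (1/var1 + 1/var2)
   = 33.3333 / (33.3333 + 33.3333) = 0.5
w2 = 1 - w1 = 0.5
fused = w1*s1 + w2*s2 = 18.0 + 23.5
= 41.5 m


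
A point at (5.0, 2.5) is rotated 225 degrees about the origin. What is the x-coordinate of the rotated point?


x' = x*cos(theta) - y*sin(theta)
cos(225 deg) = -0.7071, sin(225 deg) = -0.7071
x' = 5.0 * -0.7071 - 2.5 * -0.7071
= -3.5355 - -1.7678
= -1.7678


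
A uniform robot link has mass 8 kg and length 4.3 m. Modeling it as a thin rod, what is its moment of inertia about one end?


I = (1/3) * m * L^2
= (1/3) * 8 * 4.3^2
= 0.333333 * 8 * 18.49
= 49.3067 kg*m^2


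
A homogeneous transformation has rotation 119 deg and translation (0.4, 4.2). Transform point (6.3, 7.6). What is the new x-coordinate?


x' = cos(theta)*px - sin(theta)*py + tx
= -0.4848*6.3 - 0.8746*7.6 + 0.4
= -9.3014


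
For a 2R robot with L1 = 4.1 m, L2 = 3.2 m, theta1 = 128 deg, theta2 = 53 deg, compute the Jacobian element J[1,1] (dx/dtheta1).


J[1,1] = -L1*sin(t1) - L2*sin(t1+t2)
= -4.1*sin(128) - 3.2*sin(181)
= -3.175


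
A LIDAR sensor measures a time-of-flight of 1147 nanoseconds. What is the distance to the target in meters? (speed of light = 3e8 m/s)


tof = 1147 ns = 1.147e-06 s
dist = c * tof / 2
= 3e8 * 1.147e-06 / 2
= 172.05 m


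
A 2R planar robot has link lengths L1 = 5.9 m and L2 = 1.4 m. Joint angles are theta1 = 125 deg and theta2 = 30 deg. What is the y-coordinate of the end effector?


Convert angles to radians: theta1 = 2.1817, theta2 = 0.5236
y = L1*sin(theta1) + L2*sin(theta1+theta2)
y = 4.833 + 0.5917
y = 5.4247


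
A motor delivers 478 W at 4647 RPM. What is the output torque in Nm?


omega = 4647 * 2*pi/60 = 486.6327 rad/s
tau = P / omega = 478 / 486.6327
= 0.9823 Nm


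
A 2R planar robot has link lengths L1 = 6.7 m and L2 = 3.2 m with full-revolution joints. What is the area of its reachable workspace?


r_max = L1 + L2 = 9.9 m
r_min = |L1 - L2| = 3.5 m
Area = pi*(r_max^2 - r_min^2)
= pi*(98.01 - 12.25)
= pi * 85.76
= 269.423 m^2


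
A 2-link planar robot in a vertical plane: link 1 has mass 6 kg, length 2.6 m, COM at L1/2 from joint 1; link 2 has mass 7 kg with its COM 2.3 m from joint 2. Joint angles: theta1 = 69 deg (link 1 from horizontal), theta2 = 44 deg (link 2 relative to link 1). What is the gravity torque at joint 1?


Horizontal distance from joint 1 to link-1 COM:
  x_c1 = (L1/2)*cos(t1) = 1.3 * 0.3584 = 0.4659 m
Horizontal distance from joint 1 to link-2 COM:
  x_c2 = L1*cos(t1) + Lc2*cos(t1+t2)
       = 2.6*0.3584 + 2.3*-0.3907 = 0.0331 m
tau1 = m1*g*x_c1 + m2*g*x_c2
     = 6*9.81*0.4659 + 7*9.81*0.0331
     = 27.4216 + 2.2713
     = 29.6929 Nm


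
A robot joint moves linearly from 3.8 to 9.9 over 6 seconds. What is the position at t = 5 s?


s = t/T = 5/6 = 0.8333
p(t) = p0 + (pf-p0)*s
= 3.8 + (9.9 - 3.8) * 0.8333
= 8.8833


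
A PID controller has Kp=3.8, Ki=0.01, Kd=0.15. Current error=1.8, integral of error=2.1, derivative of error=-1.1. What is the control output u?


u = Kp*e + Ki*int(e) + Kd*de/dt
= 3.8*1.8 + 0.01*2.1 + 0.15*(-1.1)
= 6.84 + 0.021 + -0.165
= 6.696


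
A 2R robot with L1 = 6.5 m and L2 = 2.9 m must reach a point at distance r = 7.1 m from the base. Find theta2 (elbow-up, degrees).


cos(theta2) = (r^2 - L1^2 - L2^2) / (2*L1*L2)
cos(theta2) = (50.41 - 42.25 - 8.41) / 37.7
cos(theta2) = -0.006631
theta2 = 90.3799 degrees


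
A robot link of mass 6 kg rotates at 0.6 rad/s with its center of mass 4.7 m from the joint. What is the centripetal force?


F = m * omega^2 * r
= 6 * 0.6^2 * 4.7
= 6 * 0.36 * 4.7
= 10.152 N


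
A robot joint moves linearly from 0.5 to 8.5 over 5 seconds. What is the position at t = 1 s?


s = t/T = 1/5 = 0.2
p(t) = p0 + (pf-p0)*s
= 0.5 + (8.5 - 0.5) * 0.2
= 2.1


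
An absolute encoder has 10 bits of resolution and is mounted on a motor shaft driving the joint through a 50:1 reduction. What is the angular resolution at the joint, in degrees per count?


counts = 2^10 = 1024
effective counts at joint = 1024 * 50 = 51200
resolution = 360 / 51200
= 0.007 deg/count


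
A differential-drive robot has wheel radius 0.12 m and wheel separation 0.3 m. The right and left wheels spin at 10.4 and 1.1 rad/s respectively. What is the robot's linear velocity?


vR = r*wR = 0.12*10.4 = 1.248 m/s
vL = r*wL = 0.12*1.1 = 0.132 m/s
v = (vR+vL)/2 = 0.69 m/s
omega = (vR-vL)/L = 3.72 rad/s
linear velocity = 0.69 m/s


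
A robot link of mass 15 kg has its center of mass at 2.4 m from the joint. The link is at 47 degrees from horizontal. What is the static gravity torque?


tau = m*g*L*cos(angle)
= 15 * 9.81 * 2.4 * cos(47 deg)
= 15 * 9.81 * 2.4 * 0.682
= 240.8545 Nm


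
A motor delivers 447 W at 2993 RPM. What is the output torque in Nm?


omega = 2993 * 2*pi/60 = 313.4262 rad/s
tau = P / omega = 447 / 313.4262
= 1.4262 Nm


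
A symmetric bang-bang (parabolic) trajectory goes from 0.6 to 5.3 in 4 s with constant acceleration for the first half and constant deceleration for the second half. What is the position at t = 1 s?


Symmetric rest-to-rest: each phase covers (pf-p0)/2 in time T/2. 0.5*a*(T/2)^2 = (pf-p0)/2 => a = 4*(pf-p0)/T^2
a = 4*(5.3-0.6)/4^2 = 1.175
t = 1 is in the acceleration phase (t <= T/2).
p = p0 + 0.5*a*t^2 = 0.6 + 0.5*1.175*1^2
= 1.1875


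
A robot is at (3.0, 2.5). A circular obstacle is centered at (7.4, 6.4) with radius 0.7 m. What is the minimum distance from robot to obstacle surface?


center_dist = sqrt((3.0-7.4)^2 + (2.5-6.4)^2)
= sqrt(19.36 + 15.21)
= 5.8796
min_dist = center_dist - radius = 5.8796 - 0.7 = 5.1796 m


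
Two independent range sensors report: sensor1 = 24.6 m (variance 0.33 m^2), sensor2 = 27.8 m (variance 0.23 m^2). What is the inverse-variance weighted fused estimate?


w1 = (1/var1) / (1/var1 + 1/var2)
   = 3.0303 / (3.0303 + 4.3478) = 0.4107
w2 = 1 - w1 = 0.5893
fused = w1*s1 + w2*s2 = 10.1036 + 16.3821
= 26.4857 m


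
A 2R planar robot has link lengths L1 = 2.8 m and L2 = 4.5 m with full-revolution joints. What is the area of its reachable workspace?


r_max = L1 + L2 = 7.3 m
r_min = |L1 - L2| = 1.7 m
Area = pi*(r_max^2 - r_min^2)
= pi*(53.29 - 2.89)
= pi * 50.4
= 158.3363 m^2


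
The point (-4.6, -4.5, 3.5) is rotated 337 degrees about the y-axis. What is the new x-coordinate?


Rotation about y-axis: x' = x*cos(theta) + z*sin(theta)
= -4.6 * 0.9205 + 3.5 * -0.3907
= -5.6019


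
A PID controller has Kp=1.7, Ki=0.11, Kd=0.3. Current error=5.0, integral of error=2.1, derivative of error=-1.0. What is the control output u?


u = Kp*e + Ki*int(e) + Kd*de/dt
= 1.7*5.0 + 0.11*2.1 + 0.3*(-1.0)
= 8.5 + 0.231 + -0.3
= 8.431


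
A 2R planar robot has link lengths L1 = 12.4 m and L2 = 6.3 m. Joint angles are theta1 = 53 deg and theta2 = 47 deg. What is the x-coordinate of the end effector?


Convert angles to radians: theta1 = 0.925, theta2 = 0.8203
x = L1*cos(theta1) + L2*cos(theta1+theta2)
x = 7.4625 + -1.094
x = 6.3685


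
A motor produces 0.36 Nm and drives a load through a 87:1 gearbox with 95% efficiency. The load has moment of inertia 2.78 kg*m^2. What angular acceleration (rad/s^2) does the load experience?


tau_out = tau_motor * N * eta
= 0.36 * 87 * 0.95 = 29.754 Nm
alpha = tau_out / I = 29.754 / 2.78
= 10.7029 rad/s^2


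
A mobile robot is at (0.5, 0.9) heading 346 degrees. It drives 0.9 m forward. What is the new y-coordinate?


y_new = y0 + d*sin(theta)
= 0.9 + 0.9*sin(346)
= 0.9 + -0.2177
= 0.6823


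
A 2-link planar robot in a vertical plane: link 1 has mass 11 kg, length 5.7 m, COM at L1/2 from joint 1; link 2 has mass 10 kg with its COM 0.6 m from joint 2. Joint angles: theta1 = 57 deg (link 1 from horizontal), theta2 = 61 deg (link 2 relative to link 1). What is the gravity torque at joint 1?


Horizontal distance from joint 1 to link-1 COM:
  x_c1 = (L1/2)*cos(t1) = 2.85 * 0.5446 = 1.5522 m
Horizontal distance from joint 1 to link-2 COM:
  x_c2 = L1*cos(t1) + Lc2*cos(t1+t2)
       = 5.7*0.5446 + 0.6*-0.4695 = 2.8228 m
tau1 = m1*g*x_c1 + m2*g*x_c2
     = 11*9.81*1.5522 + 10*9.81*2.8228
     = 167.5002 + 276.9127
     = 444.4129 Nm


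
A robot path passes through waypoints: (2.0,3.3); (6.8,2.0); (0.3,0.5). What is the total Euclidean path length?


Segment lengths:
  seg1 = sqrt((4.8)^2 + (-1.3)^2) = 4.9729
  seg2 = sqrt((-6.5)^2 + (-1.5)^2) = 6.6708
Total = 11.6438


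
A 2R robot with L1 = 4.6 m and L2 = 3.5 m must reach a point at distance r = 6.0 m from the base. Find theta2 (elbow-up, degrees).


cos(theta2) = (r^2 - L1^2 - L2^2) / (2*L1*L2)
cos(theta2) = (36.0 - 21.16 - 12.25) / 32.2
cos(theta2) = 0.080435
theta2 = 85.3864 degrees


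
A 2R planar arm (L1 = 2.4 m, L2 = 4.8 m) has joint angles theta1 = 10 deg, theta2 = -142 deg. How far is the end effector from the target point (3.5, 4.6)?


End effector via forward kinematics:
x = L1*cos(t1) + L2*cos(t1+t2) = -0.8483
y = L1*sin(t1) + L2*sin(t1+t2) = -3.1503
Distance to target:
d = sqrt((3.5 - -0.8483)^2 + (4.6 - -3.1503)^2)
= sqrt(18.9076 + 60.0678)
= 8.8868 m


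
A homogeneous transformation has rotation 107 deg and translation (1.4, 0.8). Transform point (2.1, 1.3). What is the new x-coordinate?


x' = cos(theta)*px - sin(theta)*py + tx
= -0.2924*2.1 - 0.9563*1.3 + 1.4
= -0.4572


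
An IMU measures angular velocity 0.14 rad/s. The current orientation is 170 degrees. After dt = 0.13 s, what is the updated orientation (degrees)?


delta_theta = w * dt = 0.14 * 0.13 = 0.0182 rad
= 1.0428 deg
theta_new = 170 + 1.0428 = 171.0428 deg


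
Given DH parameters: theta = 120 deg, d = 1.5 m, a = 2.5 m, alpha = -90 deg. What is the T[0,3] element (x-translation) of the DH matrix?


T[0,3] = a * cos(theta)
= 2.5 * cos(120 deg)
= 2.5 * -0.5
= -1.25


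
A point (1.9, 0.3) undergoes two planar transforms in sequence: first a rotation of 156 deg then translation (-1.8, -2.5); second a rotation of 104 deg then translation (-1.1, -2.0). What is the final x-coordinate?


After transform 1:
x1 = cos(156)*1.9 - sin(156)*0.3 + -1.8 = -3.6578
y1 = sin(156)*1.9 + cos(156)*0.3 + -2.5 = -2.0013
After transform 2:
x2 = cos(104)*-3.6578 - sin(104)*-2.0013 + -1.1
= 1.7267


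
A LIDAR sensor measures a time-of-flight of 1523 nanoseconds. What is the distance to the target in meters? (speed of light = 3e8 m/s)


tof = 1523 ns = 1.523e-06 s
dist = c * tof / 2
= 3e8 * 1.523e-06 / 2
= 228.45 m


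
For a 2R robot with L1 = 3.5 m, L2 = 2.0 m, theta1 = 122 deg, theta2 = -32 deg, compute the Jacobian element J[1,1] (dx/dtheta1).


J[1,1] = -L1*sin(t1) - L2*sin(t1+t2)
= -3.5*sin(122) - 2.0*sin(90)
= -4.9682


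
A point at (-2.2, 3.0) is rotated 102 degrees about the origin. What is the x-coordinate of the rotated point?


x' = x*cos(theta) - y*sin(theta)
cos(102 deg) = -0.2079, sin(102 deg) = 0.9781
x' = -2.2 * -0.2079 - 3.0 * 0.9781
= 0.4574 - 2.9344
= -2.477


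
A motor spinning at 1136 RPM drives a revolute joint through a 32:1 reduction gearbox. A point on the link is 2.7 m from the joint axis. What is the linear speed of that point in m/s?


omega_motor = 1136 * 2*pi/60 = 118.9616 rad/s
omega_joint = omega_motor / 32 = 3.7176 rad/s
v = omega_joint * r = 3.7176 * 2.7
= 10.0374 m/s


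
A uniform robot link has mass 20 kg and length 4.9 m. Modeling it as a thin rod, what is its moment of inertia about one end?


I = (1/3) * m * L^2
= (1/3) * 20 * 4.9^2
= 0.333333 * 20 * 24.01
= 160.0667 kg*m^2


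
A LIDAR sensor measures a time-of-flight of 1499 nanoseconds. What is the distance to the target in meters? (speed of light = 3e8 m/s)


tof = 1499 ns = 1.499e-06 s
dist = c * tof / 2
= 3e8 * 1.499e-06 / 2
= 224.85 m


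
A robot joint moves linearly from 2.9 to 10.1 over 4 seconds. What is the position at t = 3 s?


s = t/T = 3/4 = 0.75
p(t) = p0 + (pf-p0)*s
= 2.9 + (10.1 - 2.9) * 0.75
= 8.3


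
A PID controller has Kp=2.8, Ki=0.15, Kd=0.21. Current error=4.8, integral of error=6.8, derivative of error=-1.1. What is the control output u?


u = Kp*e + Ki*int(e) + Kd*de/dt
= 2.8*4.8 + 0.15*6.8 + 0.21*(-1.1)
= 13.44 + 1.02 + -0.231
= 14.229


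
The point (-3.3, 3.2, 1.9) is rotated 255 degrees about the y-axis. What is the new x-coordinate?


Rotation about y-axis: x' = x*cos(theta) + z*sin(theta)
= -3.3 * -0.2588 + 1.9 * -0.9659
= -0.9812


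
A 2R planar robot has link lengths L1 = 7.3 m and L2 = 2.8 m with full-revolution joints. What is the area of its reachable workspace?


r_max = L1 + L2 = 10.1 m
r_min = |L1 - L2| = 4.5 m
Area = pi*(r_max^2 - r_min^2)
= pi*(102.01 - 20.25)
= pi * 81.76
= 256.8566 m^2


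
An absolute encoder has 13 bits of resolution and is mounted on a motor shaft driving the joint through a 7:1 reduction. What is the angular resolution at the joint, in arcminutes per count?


counts = 2^13 = 8192
effective counts at joint = 8192 * 7 = 57344
resolution = 360*60 / 57344
= 0.3767 arcmin/count


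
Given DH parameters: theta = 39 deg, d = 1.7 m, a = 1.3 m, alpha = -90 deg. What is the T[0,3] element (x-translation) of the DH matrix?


T[0,3] = a * cos(theta)
= 1.3 * cos(39 deg)
= 1.3 * 0.7771
= 1.0103


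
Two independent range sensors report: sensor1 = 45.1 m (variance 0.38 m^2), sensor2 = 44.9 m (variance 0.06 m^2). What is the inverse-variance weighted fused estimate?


w1 = (1/var1) / (1/var1 + 1/var2)
   = 2.6316 / (2.6316 + 16.6667) = 0.1364
w2 = 1 - w1 = 0.8636
fused = w1*s1 + w2*s2 = 6.15 + 38.7773
= 44.9273 m


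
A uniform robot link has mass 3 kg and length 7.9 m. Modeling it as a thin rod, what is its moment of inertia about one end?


I = (1/3) * m * L^2
= (1/3) * 3 * 7.9^2
= 0.333333 * 3 * 62.41
= 62.41 kg*m^2


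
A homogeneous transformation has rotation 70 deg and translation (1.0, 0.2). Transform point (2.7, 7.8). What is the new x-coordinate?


x' = cos(theta)*px - sin(theta)*py + tx
= 0.342*2.7 - 0.9397*7.8 + 1.0
= -5.4061


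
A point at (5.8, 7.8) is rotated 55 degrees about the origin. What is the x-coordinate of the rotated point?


x' = x*cos(theta) - y*sin(theta)
cos(55 deg) = 0.5736, sin(55 deg) = 0.8192
x' = 5.8 * 0.5736 - 7.8 * 0.8192
= 3.3267 - 6.3894
= -3.0626


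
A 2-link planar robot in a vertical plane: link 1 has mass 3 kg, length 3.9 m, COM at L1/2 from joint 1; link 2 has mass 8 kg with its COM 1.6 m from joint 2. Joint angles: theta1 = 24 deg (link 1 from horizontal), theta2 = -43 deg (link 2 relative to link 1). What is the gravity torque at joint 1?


Horizontal distance from joint 1 to link-1 COM:
  x_c1 = (L1/2)*cos(t1) = 1.95 * 0.9135 = 1.7814 m
Horizontal distance from joint 1 to link-2 COM:
  x_c2 = L1*cos(t1) + Lc2*cos(t1+t2)
       = 3.9*0.9135 + 1.6*0.9455 = 5.0757 m
tau1 = m1*g*x_c1 + m2*g*x_c2
     = 3*9.81*1.7814 + 8*9.81*5.0757
     = 52.427 + 398.3376
     = 450.7646 Nm


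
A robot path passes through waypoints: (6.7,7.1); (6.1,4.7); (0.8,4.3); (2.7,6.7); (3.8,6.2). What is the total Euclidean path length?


Segment lengths:
  seg1 = sqrt((-0.6)^2 + (-2.4)^2) = 2.4739
  seg2 = sqrt((-5.3)^2 + (-0.4)^2) = 5.3151
  seg3 = sqrt((1.9)^2 + (2.4)^2) = 3.061
  seg4 = sqrt((1.1)^2 + (-0.5)^2) = 1.2083
Total = 12.0583


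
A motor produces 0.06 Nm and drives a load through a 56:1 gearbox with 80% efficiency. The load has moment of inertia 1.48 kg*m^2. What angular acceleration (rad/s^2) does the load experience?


tau_out = tau_motor * N * eta
= 0.06 * 56 * 0.8 = 2.688 Nm
alpha = tau_out / I = 2.688 / 1.48
= 1.8162 rad/s^2


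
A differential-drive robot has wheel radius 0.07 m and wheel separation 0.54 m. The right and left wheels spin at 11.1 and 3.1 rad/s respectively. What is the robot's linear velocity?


vR = r*wR = 0.07*11.1 = 0.777 m/s
vL = r*wL = 0.07*3.1 = 0.217 m/s
v = (vR+vL)/2 = 0.497 m/s
omega = (vR-vL)/L = 1.037 rad/s
linear velocity = 0.497 m/s


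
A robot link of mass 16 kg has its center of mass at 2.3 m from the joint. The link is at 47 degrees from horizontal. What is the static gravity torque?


tau = m*g*L*cos(angle)
= 16 * 9.81 * 2.3 * cos(47 deg)
= 16 * 9.81 * 2.3 * 0.682
= 246.2069 Nm


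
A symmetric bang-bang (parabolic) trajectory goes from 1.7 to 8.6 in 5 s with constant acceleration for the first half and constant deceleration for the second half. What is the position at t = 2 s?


Symmetric rest-to-rest: each phase covers (pf-p0)/2 in time T/2. 0.5*a*(T/2)^2 = (pf-p0)/2 => a = 4*(pf-p0)/T^2
a = 4*(8.6-1.7)/5^2 = 1.104
t = 2 is in the acceleration phase (t <= T/2).
p = p0 + 0.5*a*t^2 = 1.7 + 0.5*1.104*2^2
= 3.908


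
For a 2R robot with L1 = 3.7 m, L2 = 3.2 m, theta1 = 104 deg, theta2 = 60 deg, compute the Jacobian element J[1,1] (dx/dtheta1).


J[1,1] = -L1*sin(t1) - L2*sin(t1+t2)
= -3.7*sin(104) - 3.2*sin(164)
= -4.4721


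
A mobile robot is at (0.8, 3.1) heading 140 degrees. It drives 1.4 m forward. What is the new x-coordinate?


x_new = x0 + d*cos(theta)
= 0.8 + 1.4*cos(140)
= 0.8 + -1.0725
= -0.2725


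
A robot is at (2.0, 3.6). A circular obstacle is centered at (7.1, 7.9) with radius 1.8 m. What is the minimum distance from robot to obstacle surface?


center_dist = sqrt((2.0-7.1)^2 + (3.6-7.9)^2)
= sqrt(26.01 + 18.49)
= 6.6708
min_dist = center_dist - radius = 6.6708 - 1.8 = 4.8708 m


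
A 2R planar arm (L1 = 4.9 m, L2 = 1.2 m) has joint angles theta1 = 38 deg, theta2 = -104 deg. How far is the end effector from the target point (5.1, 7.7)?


End effector via forward kinematics:
x = L1*cos(t1) + L2*cos(t1+t2) = 4.3493
y = L1*sin(t1) + L2*sin(t1+t2) = 1.9205
Distance to target:
d = sqrt((5.1 - 4.3493)^2 + (7.7 - 1.9205)^2)
= sqrt(0.5635 + 33.4028)
= 5.8281 m


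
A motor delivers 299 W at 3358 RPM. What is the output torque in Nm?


omega = 3358 * 2*pi/60 = 351.6489 rad/s
tau = P / omega = 299 / 351.6489
= 0.8503 Nm


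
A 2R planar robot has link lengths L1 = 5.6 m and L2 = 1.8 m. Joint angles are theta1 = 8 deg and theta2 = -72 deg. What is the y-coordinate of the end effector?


Convert angles to radians: theta1 = 0.1396, theta2 = -1.2566
y = L1*sin(theta1) + L2*sin(theta1+theta2)
y = 0.7794 + -1.6178
y = -0.8385


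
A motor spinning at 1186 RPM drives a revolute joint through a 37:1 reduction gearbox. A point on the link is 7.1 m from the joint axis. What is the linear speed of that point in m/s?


omega_motor = 1186 * 2*pi/60 = 124.1976 rad/s
omega_joint = omega_motor / 37 = 3.3567 rad/s
v = omega_joint * r = 3.3567 * 7.1
= 23.8325 m/s


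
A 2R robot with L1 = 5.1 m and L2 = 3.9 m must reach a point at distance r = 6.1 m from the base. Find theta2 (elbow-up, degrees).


cos(theta2) = (r^2 - L1^2 - L2^2) / (2*L1*L2)
cos(theta2) = (37.21 - 26.01 - 15.21) / 39.78
cos(theta2) = -0.100804
theta2 = 95.7855 degrees


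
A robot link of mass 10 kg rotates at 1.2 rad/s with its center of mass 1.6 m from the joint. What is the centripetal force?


F = m * omega^2 * r
= 10 * 1.2^2 * 1.6
= 10 * 1.44 * 1.6
= 23.04 N


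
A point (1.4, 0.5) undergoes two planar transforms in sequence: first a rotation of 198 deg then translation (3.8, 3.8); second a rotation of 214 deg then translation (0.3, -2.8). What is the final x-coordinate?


After transform 1:
x1 = cos(198)*1.4 - sin(198)*0.5 + 3.8 = 2.623
y1 = sin(198)*1.4 + cos(198)*0.5 + 3.8 = 2.8918
After transform 2:
x2 = cos(214)*2.623 - sin(214)*2.8918 + 0.3
= -0.2575


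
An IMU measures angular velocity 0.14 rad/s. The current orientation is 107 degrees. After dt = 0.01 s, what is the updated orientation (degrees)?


delta_theta = w * dt = 0.14 * 0.01 = 0.0014 rad
= 0.0802 deg
theta_new = 107 + 0.0802 = 107.0802 deg


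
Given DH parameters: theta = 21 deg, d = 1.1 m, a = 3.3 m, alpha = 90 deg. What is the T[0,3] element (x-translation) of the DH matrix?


T[0,3] = a * cos(theta)
= 3.3 * cos(21 deg)
= 3.3 * 0.9336
= 3.0808


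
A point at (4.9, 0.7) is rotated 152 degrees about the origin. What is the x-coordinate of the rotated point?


x' = x*cos(theta) - y*sin(theta)
cos(152 deg) = -0.8829, sin(152 deg) = 0.4695
x' = 4.9 * -0.8829 - 0.7 * 0.4695
= -4.3264 - 0.3286
= -4.6551


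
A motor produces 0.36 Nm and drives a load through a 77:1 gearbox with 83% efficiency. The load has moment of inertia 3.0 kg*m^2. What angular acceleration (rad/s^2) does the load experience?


tau_out = tau_motor * N * eta
= 0.36 * 77 * 0.83 = 23.0076 Nm
alpha = tau_out / I = 23.0076 / 3.0
= 7.6692 rad/s^2


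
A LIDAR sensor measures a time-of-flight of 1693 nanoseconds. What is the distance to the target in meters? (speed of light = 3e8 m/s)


tof = 1693 ns = 1.693e-06 s
dist = c * tof / 2
= 3e8 * 1.693e-06 / 2
= 253.95 m


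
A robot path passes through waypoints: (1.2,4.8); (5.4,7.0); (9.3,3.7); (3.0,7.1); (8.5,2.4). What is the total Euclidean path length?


Segment lengths:
  seg1 = sqrt((4.2)^2 + (2.2)^2) = 4.7413
  seg2 = sqrt((3.9)^2 + (-3.3)^2) = 5.1088
  seg3 = sqrt((-6.3)^2 + (3.4)^2) = 7.1589
  seg4 = sqrt((5.5)^2 + (-4.7)^2) = 7.2346
Total = 24.2437


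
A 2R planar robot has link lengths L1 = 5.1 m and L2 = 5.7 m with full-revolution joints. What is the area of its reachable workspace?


r_max = L1 + L2 = 10.8 m
r_min = |L1 - L2| = 0.6 m
Area = pi*(r_max^2 - r_min^2)
= pi*(116.64 - 0.36)
= pi * 116.28
= 365.3044 m^2


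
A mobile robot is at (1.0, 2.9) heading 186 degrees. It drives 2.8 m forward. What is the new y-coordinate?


y_new = y0 + d*sin(theta)
= 2.9 + 2.8*sin(186)
= 2.9 + -0.2927
= 2.6073


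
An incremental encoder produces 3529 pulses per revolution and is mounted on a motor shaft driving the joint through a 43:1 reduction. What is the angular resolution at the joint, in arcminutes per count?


counts per rev = 3529
effective counts at joint = 3529 * 43 = 151747
resolution = 360*60 / 151747
= 0.1423 arcmin/count


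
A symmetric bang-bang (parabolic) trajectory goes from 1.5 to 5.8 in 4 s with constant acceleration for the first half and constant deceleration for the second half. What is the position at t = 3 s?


Symmetric rest-to-rest: each phase covers (pf-p0)/2 in time T/2. 0.5*a*(T/2)^2 = (pf-p0)/2 => a = 4*(pf-p0)/T^2
a = 4*(5.8-1.5)/4^2 = 1.075
t = 3 is in the deceleration phase (t > T/2).
p = pf - 0.5*a*(T-t)^2 = 5.8 - 0.5*1.075*1^2
= 5.2625


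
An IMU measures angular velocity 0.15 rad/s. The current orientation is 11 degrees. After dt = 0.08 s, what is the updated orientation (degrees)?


delta_theta = w * dt = 0.15 * 0.08 = 0.012 rad
= 0.6875 deg
theta_new = 11 + 0.6875 = 11.6875 deg


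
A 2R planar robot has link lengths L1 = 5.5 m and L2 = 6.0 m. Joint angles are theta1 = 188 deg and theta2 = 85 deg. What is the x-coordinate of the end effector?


Convert angles to radians: theta1 = 3.2812, theta2 = 1.4835
x = L1*cos(theta1) + L2*cos(theta1+theta2)
x = -5.4465 + 0.314
x = -5.1325


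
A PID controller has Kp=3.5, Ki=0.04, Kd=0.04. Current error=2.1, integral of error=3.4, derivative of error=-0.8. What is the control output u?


u = Kp*e + Ki*int(e) + Kd*de/dt
= 3.5*2.1 + 0.04*3.4 + 0.04*(-0.8)
= 7.35 + 0.136 + -0.032
= 7.454


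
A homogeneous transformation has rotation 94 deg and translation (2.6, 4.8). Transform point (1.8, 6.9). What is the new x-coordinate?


x' = cos(theta)*px - sin(theta)*py + tx
= -0.0698*1.8 - 0.9976*6.9 + 2.6
= -4.4088


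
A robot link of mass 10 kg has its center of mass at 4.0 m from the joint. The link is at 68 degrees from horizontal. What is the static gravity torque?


tau = m*g*L*cos(angle)
= 10 * 9.81 * 4.0 * cos(68 deg)
= 10 * 9.81 * 4.0 * 0.3746
= 146.9956 Nm


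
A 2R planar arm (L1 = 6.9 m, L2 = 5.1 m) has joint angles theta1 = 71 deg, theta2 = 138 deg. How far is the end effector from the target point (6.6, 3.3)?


End effector via forward kinematics:
x = L1*cos(t1) + L2*cos(t1+t2) = -2.2141
y = L1*sin(t1) + L2*sin(t1+t2) = 4.0515
Distance to target:
d = sqrt((6.6 - -2.2141)^2 + (3.3 - 4.0515)^2)
= sqrt(77.6891 + 0.5648)
= 8.8461 m


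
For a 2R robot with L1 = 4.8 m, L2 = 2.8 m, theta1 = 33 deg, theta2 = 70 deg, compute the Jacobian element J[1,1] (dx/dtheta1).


J[1,1] = -L1*sin(t1) - L2*sin(t1+t2)
= -4.8*sin(33) - 2.8*sin(103)
= -5.3425


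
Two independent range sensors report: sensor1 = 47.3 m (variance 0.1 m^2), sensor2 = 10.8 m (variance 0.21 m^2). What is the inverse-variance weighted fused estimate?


w1 = (1/var1) / (1/var1 + 1/var2)
   = 10.0 / (10.0 + 4.7619) = 0.6774
w2 = 1 - w1 = 0.3226
fused = w1*s1 + w2*s2 = 32.0419 + 3.4839
= 35.5258 m


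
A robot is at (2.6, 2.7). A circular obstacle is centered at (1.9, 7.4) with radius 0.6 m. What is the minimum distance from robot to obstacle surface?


center_dist = sqrt((2.6-1.9)^2 + (2.7-7.4)^2)
= sqrt(0.49 + 22.09)
= 4.7518
min_dist = center_dist - radius = 4.7518 - 0.6 = 4.1518 m


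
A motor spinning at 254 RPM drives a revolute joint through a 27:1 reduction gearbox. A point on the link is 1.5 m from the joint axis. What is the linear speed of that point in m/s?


omega_motor = 254 * 2*pi/60 = 26.5988 rad/s
omega_joint = omega_motor / 27 = 0.9851 rad/s
v = omega_joint * r = 0.9851 * 1.5
= 1.4777 m/s


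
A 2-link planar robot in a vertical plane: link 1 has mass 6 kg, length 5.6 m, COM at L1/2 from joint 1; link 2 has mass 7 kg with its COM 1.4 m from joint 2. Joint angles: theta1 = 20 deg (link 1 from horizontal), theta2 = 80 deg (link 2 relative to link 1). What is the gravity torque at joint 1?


Horizontal distance from joint 1 to link-1 COM:
  x_c1 = (L1/2)*cos(t1) = 2.8 * 0.9397 = 2.6311 m
Horizontal distance from joint 1 to link-2 COM:
  x_c2 = L1*cos(t1) + Lc2*cos(t1+t2)
       = 5.6*0.9397 + 1.4*-0.1736 = 5.0192 m
tau1 = m1*g*x_c1 + m2*g*x_c2
     = 6*9.81*2.6311 + 7*9.81*5.0192
     = 154.8689 + 344.6665
     = 499.5353 Nm


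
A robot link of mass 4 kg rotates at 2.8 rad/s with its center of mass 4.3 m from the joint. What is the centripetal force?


F = m * omega^2 * r
= 4 * 2.8^2 * 4.3
= 4 * 7.84 * 4.3
= 134.848 N


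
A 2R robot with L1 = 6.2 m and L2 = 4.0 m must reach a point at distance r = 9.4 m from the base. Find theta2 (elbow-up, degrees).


cos(theta2) = (r^2 - L1^2 - L2^2) / (2*L1*L2)
cos(theta2) = (88.36 - 38.44 - 16.0) / 49.6
cos(theta2) = 0.683871
theta2 = 46.8531 degrees


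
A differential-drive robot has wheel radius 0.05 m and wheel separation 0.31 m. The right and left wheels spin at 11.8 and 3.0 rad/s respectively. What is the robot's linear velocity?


vR = r*wR = 0.05*11.8 = 0.59 m/s
vL = r*wL = 0.05*3.0 = 0.15 m/s
v = (vR+vL)/2 = 0.37 m/s
omega = (vR-vL)/L = 1.4194 rad/s
linear velocity = 0.37 m/s


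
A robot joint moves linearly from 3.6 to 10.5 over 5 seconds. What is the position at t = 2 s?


s = t/T = 2/5 = 0.4
p(t) = p0 + (pf-p0)*s
= 3.6 + (10.5 - 3.6) * 0.4
= 6.36


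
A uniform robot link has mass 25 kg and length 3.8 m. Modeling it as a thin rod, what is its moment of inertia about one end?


I = (1/3) * m * L^2
= (1/3) * 25 * 3.8^2
= 0.333333 * 25 * 14.44
= 120.3333 kg*m^2


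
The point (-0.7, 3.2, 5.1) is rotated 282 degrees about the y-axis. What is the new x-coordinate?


Rotation about y-axis: x' = x*cos(theta) + z*sin(theta)
= -0.7 * 0.2079 + 5.1 * -0.9781
= -5.1341


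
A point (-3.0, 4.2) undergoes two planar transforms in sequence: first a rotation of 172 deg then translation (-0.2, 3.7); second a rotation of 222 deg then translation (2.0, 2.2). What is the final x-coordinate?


After transform 1:
x1 = cos(172)*-3.0 - sin(172)*4.2 + -0.2 = 2.1863
y1 = sin(172)*-3.0 + cos(172)*4.2 + 3.7 = -0.8766
After transform 2:
x2 = cos(222)*2.1863 - sin(222)*-0.8766 + 2.0
= -0.2113


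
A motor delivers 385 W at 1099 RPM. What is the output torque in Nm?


omega = 1099 * 2*pi/60 = 115.087 rad/s
tau = P / omega = 385 / 115.087
= 3.3453 Nm


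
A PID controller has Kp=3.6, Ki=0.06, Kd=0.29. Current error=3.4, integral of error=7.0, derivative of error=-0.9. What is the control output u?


u = Kp*e + Ki*int(e) + Kd*de/dt
= 3.6*3.4 + 0.06*7.0 + 0.29*(-0.9)
= 12.24 + 0.42 + -0.261
= 12.399


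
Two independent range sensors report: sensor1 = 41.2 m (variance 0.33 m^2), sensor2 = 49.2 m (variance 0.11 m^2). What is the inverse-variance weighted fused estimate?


w1 = (1/var1) / (1/var1 + 1/var2)
   = 3.0303 / (3.0303 + 9.0909) = 0.25
w2 = 1 - w1 = 0.75
fused = w1*s1 + w2*s2 = 10.3 + 36.9
= 47.2 m


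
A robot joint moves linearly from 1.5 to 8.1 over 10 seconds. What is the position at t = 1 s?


s = t/T = 1/10 = 0.1
p(t) = p0 + (pf-p0)*s
= 1.5 + (8.1 - 1.5) * 0.1
= 2.16


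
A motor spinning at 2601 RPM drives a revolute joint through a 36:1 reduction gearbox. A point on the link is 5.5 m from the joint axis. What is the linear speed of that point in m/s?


omega_motor = 2601 * 2*pi/60 = 272.3761 rad/s
omega_joint = omega_motor / 36 = 7.566 rad/s
v = omega_joint * r = 7.566 * 5.5
= 41.613 m/s


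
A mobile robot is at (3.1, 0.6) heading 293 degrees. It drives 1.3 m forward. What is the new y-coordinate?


y_new = y0 + d*sin(theta)
= 0.6 + 1.3*sin(293)
= 0.6 + -1.1967
= -0.5967


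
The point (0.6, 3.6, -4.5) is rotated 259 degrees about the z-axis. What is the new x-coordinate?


Rotation about z-axis: x' = x*cos(theta) - y*sin(theta)
= 0.6 * -0.1908 - 3.6 * -0.9816
= 3.4194


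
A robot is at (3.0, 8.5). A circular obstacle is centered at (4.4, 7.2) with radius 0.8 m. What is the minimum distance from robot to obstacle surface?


center_dist = sqrt((3.0-4.4)^2 + (8.5-7.2)^2)
= sqrt(1.96 + 1.69)
= 1.9105
min_dist = center_dist - radius = 1.9105 - 0.8 = 1.1105 m


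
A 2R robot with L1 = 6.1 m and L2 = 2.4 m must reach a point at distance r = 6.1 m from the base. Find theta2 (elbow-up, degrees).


cos(theta2) = (r^2 - L1^2 - L2^2) / (2*L1*L2)
cos(theta2) = (37.21 - 37.21 - 5.76) / 29.28
cos(theta2) = -0.196721
theta2 = 101.3453 degrees


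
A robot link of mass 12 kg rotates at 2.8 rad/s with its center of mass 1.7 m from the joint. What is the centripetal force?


F = m * omega^2 * r
= 12 * 2.8^2 * 1.7
= 12 * 7.84 * 1.7
= 159.936 N


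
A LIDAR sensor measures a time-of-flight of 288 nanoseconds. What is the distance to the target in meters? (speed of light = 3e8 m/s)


tof = 288 ns = 2.88e-07 s
dist = c * tof / 2
= 3e8 * 2.88e-07 / 2
= 43.2 m


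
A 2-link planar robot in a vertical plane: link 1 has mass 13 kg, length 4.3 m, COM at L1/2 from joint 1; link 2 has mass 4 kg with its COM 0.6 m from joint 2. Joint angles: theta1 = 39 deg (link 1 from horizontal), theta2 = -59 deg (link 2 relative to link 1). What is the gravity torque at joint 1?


Horizontal distance from joint 1 to link-1 COM:
  x_c1 = (L1/2)*cos(t1) = 2.15 * 0.7771 = 1.6709 m
Horizontal distance from joint 1 to link-2 COM:
  x_c2 = L1*cos(t1) + Lc2*cos(t1+t2)
       = 4.3*0.7771 + 0.6*0.9397 = 3.9055 m
tau1 = m1*g*x_c1 + m2*g*x_c2
     = 13*9.81*1.6709 + 4*9.81*3.9055
     = 213.0853 + 153.2535
     = 366.3388 Nm


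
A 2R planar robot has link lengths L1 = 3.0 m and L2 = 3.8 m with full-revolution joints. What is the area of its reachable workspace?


r_max = L1 + L2 = 6.8 m
r_min = |L1 - L2| = 0.8 m
Area = pi*(r_max^2 - r_min^2)
= pi*(46.24 - 0.64)
= pi * 45.6
= 143.2566 m^2


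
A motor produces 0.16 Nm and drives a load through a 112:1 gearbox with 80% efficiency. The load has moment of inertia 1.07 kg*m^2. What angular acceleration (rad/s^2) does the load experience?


tau_out = tau_motor * N * eta
= 0.16 * 112 * 0.8 = 14.336 Nm
alpha = tau_out / I = 14.336 / 1.07
= 13.3981 rad/s^2


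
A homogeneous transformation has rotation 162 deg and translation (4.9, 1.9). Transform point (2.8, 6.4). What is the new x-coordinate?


x' = cos(theta)*px - sin(theta)*py + tx
= -0.9511*2.8 - 0.309*6.4 + 4.9
= 0.2593


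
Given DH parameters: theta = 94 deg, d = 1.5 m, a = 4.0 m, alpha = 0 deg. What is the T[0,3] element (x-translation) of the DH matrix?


T[0,3] = a * cos(theta)
= 4.0 * cos(94 deg)
= 4.0 * -0.0698
= -0.279


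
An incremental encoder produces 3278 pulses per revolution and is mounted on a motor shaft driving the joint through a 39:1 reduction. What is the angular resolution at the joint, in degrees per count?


counts per rev = 3278
effective counts at joint = 3278 * 39 = 127842
resolution = 360 / 127842
= 0.0028 deg/count


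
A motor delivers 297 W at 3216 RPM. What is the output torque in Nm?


omega = 3216 * 2*pi/60 = 336.7787 rad/s
tau = P / omega = 297 / 336.7787
= 0.8819 Nm


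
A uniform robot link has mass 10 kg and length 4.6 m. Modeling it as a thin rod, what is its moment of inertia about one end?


I = (1/3) * m * L^2
= (1/3) * 10 * 4.6^2
= 0.333333 * 10 * 21.16
= 70.5333 kg*m^2


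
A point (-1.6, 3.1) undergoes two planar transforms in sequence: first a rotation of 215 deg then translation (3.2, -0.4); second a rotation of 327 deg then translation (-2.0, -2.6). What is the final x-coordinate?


After transform 1:
x1 = cos(215)*-1.6 - sin(215)*3.1 + 3.2 = 6.2887
y1 = sin(215)*-1.6 + cos(215)*3.1 + -0.4 = -2.0216
After transform 2:
x2 = cos(327)*6.2887 - sin(327)*-2.0216 + -2.0
= 2.1731


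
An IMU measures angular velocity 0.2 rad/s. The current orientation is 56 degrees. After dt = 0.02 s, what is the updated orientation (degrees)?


delta_theta = w * dt = 0.2 * 0.02 = 0.004 rad
= 0.2292 deg
theta_new = 56 + 0.2292 = 56.2292 deg


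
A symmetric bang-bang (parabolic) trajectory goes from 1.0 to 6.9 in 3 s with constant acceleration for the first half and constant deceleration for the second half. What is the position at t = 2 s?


Symmetric rest-to-rest: each phase covers (pf-p0)/2 in time T/2. 0.5*a*(T/2)^2 = (pf-p0)/2 => a = 4*(pf-p0)/T^2
a = 4*(6.9-1.0)/3^2 = 2.6222
t = 2 is in the deceleration phase (t > T/2).
p = pf - 0.5*a*(T-t)^2 = 6.9 - 0.5*2.6222*1^2
= 5.5889


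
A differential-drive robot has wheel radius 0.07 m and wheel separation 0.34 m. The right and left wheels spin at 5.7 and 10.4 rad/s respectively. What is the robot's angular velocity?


vR = r*wR = 0.07*5.7 = 0.399 m/s
vL = r*wL = 0.07*10.4 = 0.728 m/s
v = (vR+vL)/2 = 0.5635 m/s
omega = (vR-vL)/L = -0.9676 rad/s
angular velocity = -0.9676 rad/s


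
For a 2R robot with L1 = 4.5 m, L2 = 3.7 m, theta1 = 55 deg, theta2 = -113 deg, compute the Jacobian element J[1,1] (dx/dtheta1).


J[1,1] = -L1*sin(t1) - L2*sin(t1+t2)
= -4.5*sin(55) - 3.7*sin(-58)
= -0.5484


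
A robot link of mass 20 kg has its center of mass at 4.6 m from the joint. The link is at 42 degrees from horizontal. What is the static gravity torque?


tau = m*g*L*cos(angle)
= 20 * 9.81 * 4.6 * cos(42 deg)
= 20 * 9.81 * 4.6 * 0.7431
= 670.7031 Nm


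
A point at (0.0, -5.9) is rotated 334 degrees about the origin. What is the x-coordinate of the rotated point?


x' = x*cos(theta) - y*sin(theta)
cos(334 deg) = 0.8988, sin(334 deg) = -0.4384
x' = 0.0 * 0.8988 - -5.9 * -0.4384
= 0.0 - 2.5864
= -2.5864


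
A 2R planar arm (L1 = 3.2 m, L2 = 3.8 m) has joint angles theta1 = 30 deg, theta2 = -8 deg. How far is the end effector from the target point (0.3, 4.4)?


End effector via forward kinematics:
x = L1*cos(t1) + L2*cos(t1+t2) = 6.2946
y = L1*sin(t1) + L2*sin(t1+t2) = 3.0235
Distance to target:
d = sqrt((0.3 - 6.2946)^2 + (4.4 - 3.0235)^2)
= sqrt(35.935 + 1.8947)
= 6.1506 m


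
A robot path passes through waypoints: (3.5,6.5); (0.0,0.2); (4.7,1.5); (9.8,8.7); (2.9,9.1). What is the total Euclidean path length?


Segment lengths:
  seg1 = sqrt((-3.5)^2 + (-6.3)^2) = 7.2069
  seg2 = sqrt((4.7)^2 + (1.3)^2) = 4.8765
  seg3 = sqrt((5.1)^2 + (7.2)^2) = 8.8233
  seg4 = sqrt((-6.9)^2 + (0.4)^2) = 6.9116
Total = 27.8183


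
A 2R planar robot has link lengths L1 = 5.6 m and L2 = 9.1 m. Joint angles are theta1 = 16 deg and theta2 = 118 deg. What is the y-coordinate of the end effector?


Convert angles to radians: theta1 = 0.2793, theta2 = 2.0595
y = L1*sin(theta1) + L2*sin(theta1+theta2)
y = 1.5436 + 6.546
y = 8.0896


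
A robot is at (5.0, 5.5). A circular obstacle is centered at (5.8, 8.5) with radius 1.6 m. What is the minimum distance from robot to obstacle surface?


center_dist = sqrt((5.0-5.8)^2 + (5.5-8.5)^2)
= sqrt(0.64 + 9.0)
= 3.1048
min_dist = center_dist - radius = 3.1048 - 1.6 = 1.5048 m
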